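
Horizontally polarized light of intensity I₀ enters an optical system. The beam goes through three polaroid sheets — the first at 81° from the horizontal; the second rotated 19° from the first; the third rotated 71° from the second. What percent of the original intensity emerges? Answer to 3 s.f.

≈ 0.232%

I₁ = I₀ cos²(81° − 0°) = I₀ cos²(81°) = 0.02447 I₀.
I₂ = I₁ cos²(19°) = 0.02447 · 0.894 I₀ = 0.02188 I₀.
I₃ = I₂ cos²(71°) = 0.02188 · 0.106 I₀ = 0.002319 I₀.
That is 0.2319% of the incident intensity.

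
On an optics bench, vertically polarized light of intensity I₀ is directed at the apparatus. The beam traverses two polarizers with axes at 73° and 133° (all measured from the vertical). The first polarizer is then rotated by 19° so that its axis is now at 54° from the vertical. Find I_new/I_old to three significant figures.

Before rotation:
By Malus's law, I₁ = I₀ cos²(73° − 0°) = I₀ cos²(73°) = 0.08548 I₀.
I₂ = I₁ cos²(133° − 73°) = 0.08548 I₀ · cos²(60°) = 0.02137 I₀.
After rotation:
I₁ = I₀ cos²(54° − 0°) = I₀ cos²(54°) = 0.3455 I₀.
I₂ = I₁ cos²(133° − 54°) = 0.3455 I₀ · cos²(79°) = 0.01258 I₀.
Ratio = 0.01258 / 0.02137 = 0.5886.

I_new/I_old ≈ 0.589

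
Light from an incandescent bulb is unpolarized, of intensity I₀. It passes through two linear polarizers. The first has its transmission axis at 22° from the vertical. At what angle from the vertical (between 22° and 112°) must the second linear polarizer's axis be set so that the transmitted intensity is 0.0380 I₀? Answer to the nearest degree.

θ ≈ 96°

Unpolarized light through the first polarizer → I₁ = ½ I₀, now polarized at 22°.
Need I₂/I₀ = 0.038, so cos²(θ − 22°) = 0.038 / 0.5 = 0.076.
θ − 22° = arccos(√0.076) = 74.0°, giving θ ≈ 22 + 74.0 = 96.0°.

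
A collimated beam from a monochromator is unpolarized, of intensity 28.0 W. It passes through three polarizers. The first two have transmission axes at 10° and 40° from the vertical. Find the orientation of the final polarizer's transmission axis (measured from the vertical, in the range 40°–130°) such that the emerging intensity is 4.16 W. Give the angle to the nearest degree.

θ ≈ 91°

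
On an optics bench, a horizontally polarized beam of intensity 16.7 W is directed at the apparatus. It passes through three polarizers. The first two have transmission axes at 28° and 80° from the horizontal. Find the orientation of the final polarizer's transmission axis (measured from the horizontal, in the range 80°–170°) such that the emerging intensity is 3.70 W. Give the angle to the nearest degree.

θ ≈ 110°

I₁ = I₀ cos²(28° − 0°) = I₀ cos²(28°) = 0.7796 I₀.
I₂ = I₁ cos²(80° − 28°) = 0.7796 I₀ · cos²(52°) = 0.2955 I₀.
Target fraction: 3.70 / 16.7 W = 0.2216 of I₀.
Need I₃/I₀ = 0.2216, so cos²(θ − 80°) = 0.2216 / 0.2955 = 0.7498.
θ − 80° = arccos(√0.7498) = 30.0°, giving θ ≈ 80 + 30.0 = 110.0°.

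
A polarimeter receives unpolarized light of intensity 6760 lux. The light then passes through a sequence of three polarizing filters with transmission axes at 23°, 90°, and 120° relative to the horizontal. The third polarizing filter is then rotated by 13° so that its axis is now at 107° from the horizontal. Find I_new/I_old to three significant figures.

Before rotation:
Unpolarized light through the first polarizer → I₁ = ½ I₀, now polarized at 23°.
I₂ = I₁ cos²(90° − 23°) = 0.5 I₀ · cos²(67°) = 0.07634 I₀.
I₃ = I₂ cos²(120° − 90°) = 0.07634 I₀ · cos²(30°) = 0.05725 I₀.
After rotation:
Unpolarized light through the first polarizer → I₁ = ½ I₀, now polarized at 23°.
I₂ = I₁ cos²(90° − 23°) = 0.5 I₀ · cos²(67°) = 0.07634 I₀.
I₃ = I₂ cos²(107° − 90°) = 0.07634 I₀ · cos²(17°) = 0.06981 I₀.
Ratio = 0.06981 / 0.05725 = 1.219.

I_new/I_old ≈ 1.22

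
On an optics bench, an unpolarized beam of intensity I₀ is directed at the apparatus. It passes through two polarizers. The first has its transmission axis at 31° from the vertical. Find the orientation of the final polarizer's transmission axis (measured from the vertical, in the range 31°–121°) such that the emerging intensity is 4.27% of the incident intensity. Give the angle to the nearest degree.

Unpolarized light through the first polarizer → I₁ = ½ I₀, now polarized at 31°.
Need I₂/I₀ = 0.0427, so cos²(θ − 31°) = 0.0427 / 0.5 = 0.0854.
θ − 31° = arccos(√0.0854) = 73.0°, giving θ ≈ 31 + 73.0 = 104.0°.

θ ≈ 104°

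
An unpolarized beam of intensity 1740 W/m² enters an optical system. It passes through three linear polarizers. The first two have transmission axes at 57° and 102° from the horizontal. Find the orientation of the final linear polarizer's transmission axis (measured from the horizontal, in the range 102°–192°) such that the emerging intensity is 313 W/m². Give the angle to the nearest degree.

θ ≈ 134°

Unpolarized light through the first polarizer → I₁ = ½ I₀, now polarized at 57°.
I₂ = I₁ cos²(102° − 57°) = 0.5 I₀ · cos²(45°) = 0.25 I₀.
Target fraction: 313 / 1740 W/m² = 0.1799 of I₀.
Need I₃/I₀ = 0.1799, so cos²(θ − 102°) = 0.1799 / 0.25 = 0.7195.
θ − 102° = arccos(√0.7195) = 32.0°, giving θ ≈ 102 + 32.0 = 134.0°.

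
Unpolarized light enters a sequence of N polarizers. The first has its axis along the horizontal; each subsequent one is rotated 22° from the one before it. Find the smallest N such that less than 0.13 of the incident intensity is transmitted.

First polarizer halves the unpolarized light: factor 1/2.
Each further stage multiplies by cos²(22°) = 0.8597.
After N polarizers: T = 0.5·0.8597^(N−1). Require T < 0.13 ⇒ N−1 > ln(0.13/0.5)/ln(0.8597) = 8.91, so N−1 ≥ 9 and N = 10.
Check: N=10 gives T = 0.1282 < 0.13; N=9 gives T = 0.1492.

N = 10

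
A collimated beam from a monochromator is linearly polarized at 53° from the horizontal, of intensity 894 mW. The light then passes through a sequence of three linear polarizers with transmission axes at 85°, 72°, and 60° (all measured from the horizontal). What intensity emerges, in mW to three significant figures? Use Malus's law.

I ≈ 584 mW

By Malus's law, I₁ = 894 mW · cos²(32°) = 643 mW.
I₂ = I₁ · cos²(13°) = 643 · 0.9494 = 610.4 mW.
I₃ = I₂ · cos²(12°) = 610.4 · 0.9568 = 584 mW.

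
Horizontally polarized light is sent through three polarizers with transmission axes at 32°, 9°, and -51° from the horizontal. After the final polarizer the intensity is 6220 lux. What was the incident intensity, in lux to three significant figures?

I₁ = I₀ cos²(32° − 0°) = I₀ cos²(32°) = 0.7192 I₀.
I₂ = I₁ cos²(9° − 32°) = 0.7192 I₀ · cos²(23°) = 0.6094 I₀.
I₃ = I₂ cos²(-51° − 9°) = 0.6094 I₀ · cos²(60°) = 0.1523 I₀.
So 6220 lux = 0.1523 I₀, giving I₀ = 6220/0.1523 = 4.083e+04 lux.

I₀ ≈ 4.08e4 lux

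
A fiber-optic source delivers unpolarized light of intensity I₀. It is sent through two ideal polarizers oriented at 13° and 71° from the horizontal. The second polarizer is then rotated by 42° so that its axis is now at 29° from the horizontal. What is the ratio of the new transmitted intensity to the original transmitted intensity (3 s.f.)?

Before rotation:
Unpolarized light through the first polarizer → I₁ = ½ I₀, now polarized at 13°.
I₂ = I₁ cos²(71° − 13°) = 0.5 I₀ · cos²(58°) = 0.1404 I₀.
After rotation:
Unpolarized light through the first polarizer → I₁ = ½ I₀, now polarized at 13°.
I₂ = I₁ cos²(29° − 13°) = 0.5 I₀ · cos²(16°) = 0.462 I₀.
Ratio = 0.462 / 0.1404 = 3.291.

I_new/I_old ≈ 3.29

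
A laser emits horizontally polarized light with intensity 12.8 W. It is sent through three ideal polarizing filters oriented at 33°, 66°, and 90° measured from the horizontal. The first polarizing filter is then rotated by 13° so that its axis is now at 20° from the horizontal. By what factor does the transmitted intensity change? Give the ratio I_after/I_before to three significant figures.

I_new/I_old ≈ 0.861

Before rotation:
By Malus's law, I₁ = I₀ cos²(33° − 0°) = I₀ cos²(33°) = 0.7034 I₀.
I₂ = I₁ cos²(66° − 33°) = 0.7034 I₀ · cos²(33°) = 0.4947 I₀.
I₃ = I₂ cos²(90° − 66°) = 0.4947 I₀ · cos²(24°) = 0.4129 I₀.
After rotation:
I₁ = I₀ cos²(20° − 0°) = I₀ cos²(20°) = 0.883 I₀.
I₂ = I₁ cos²(66° − 20°) = 0.883 I₀ · cos²(46°) = 0.4261 I₀.
I₃ = I₂ cos²(90° − 66°) = 0.4261 I₀ · cos²(24°) = 0.3556 I₀.
Ratio = 0.3556 / 0.4129 = 0.8613.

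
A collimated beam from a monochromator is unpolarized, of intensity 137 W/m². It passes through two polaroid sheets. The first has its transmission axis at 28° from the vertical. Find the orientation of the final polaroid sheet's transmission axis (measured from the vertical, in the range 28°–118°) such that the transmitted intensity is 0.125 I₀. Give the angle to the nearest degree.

θ ≈ 88°

Unpolarized light through the first polarizer → I₁ = ½ I₀, now polarized at 28°.
Need I₂/I₀ = 0.125, so cos²(θ − 28°) = 0.125 / 0.5 = 0.25.
θ − 28° = arccos(√0.25) = 60.0°, giving θ ≈ 28 + 60.0 = 88.0°.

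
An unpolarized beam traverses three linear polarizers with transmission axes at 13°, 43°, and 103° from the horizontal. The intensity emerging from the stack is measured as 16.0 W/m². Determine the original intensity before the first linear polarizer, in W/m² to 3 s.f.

I₀ ≈ 171 W/m²

Unpolarized light through the first polarizer → I₁ = ½ I₀, now polarized at 13°.
I₂ = I₁ cos²(43° − 13°) = 0.5 I₀ · cos²(30°) = 0.375 I₀.
I₃ = I₂ cos²(103° − 43°) = 0.375 I₀ · cos²(60°) = 0.09375 I₀.
So 16.0 W/m² = 0.09375 I₀, giving I₀ = 16.0/0.09375 = 170.7 W/m².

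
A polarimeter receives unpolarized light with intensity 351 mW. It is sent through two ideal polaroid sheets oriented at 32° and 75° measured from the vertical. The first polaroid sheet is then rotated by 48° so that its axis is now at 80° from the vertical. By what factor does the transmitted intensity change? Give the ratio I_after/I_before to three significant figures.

I_new/I_old ≈ 1.86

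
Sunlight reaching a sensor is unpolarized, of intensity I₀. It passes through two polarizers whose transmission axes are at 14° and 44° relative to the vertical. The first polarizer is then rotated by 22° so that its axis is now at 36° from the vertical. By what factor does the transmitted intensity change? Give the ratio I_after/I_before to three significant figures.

I_new/I_old ≈ 1.31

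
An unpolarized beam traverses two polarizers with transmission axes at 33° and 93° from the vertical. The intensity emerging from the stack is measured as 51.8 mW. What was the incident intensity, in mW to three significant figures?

Unpolarized light through the first polarizer → I₁ = ½ I₀, now polarized at 33°.
I₂ = I₁ cos²(93° − 33°) = 0.5 I₀ · cos²(60°) = 0.125 I₀.
So 51.8 mW = 0.125 I₀, giving I₀ = 51.8/0.125 = 414.4 mW.

I₀ ≈ 414 mW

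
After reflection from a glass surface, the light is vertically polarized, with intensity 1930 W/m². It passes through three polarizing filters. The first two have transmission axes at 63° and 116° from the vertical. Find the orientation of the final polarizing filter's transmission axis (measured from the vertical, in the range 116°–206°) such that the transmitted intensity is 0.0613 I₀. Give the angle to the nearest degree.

By Malus's law, I₁ = I₀ cos²(63° − 0°) = I₀ cos²(63°) = 0.2061 I₀.
I₂ = I₁ cos²(116° − 63°) = 0.2061 I₀ · cos²(53°) = 0.07465 I₀.
Need I₃/I₀ = 0.0613, so cos²(θ − 116°) = 0.0613 / 0.07465 = 0.8212.
θ − 116° = arccos(√0.8212) = 25.0°, giving θ ≈ 116 + 25.0 = 141.0°.

θ ≈ 141°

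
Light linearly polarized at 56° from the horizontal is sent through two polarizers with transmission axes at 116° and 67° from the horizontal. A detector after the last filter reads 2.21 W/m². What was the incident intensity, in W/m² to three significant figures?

By Malus's law, I₁ = I₀ cos²(116° − 56°) = I₀ cos²(60°) = 0.25 I₀.
I₂ = I₁ cos²(67° − 116°) = 0.25 I₀ · cos²(49°) = 0.1076 I₀.
So 2.21 W/m² = 0.1076 I₀, giving I₀ = 2.21/0.1076 = 20.54 W/m².

I₀ ≈ 20.5 W/m²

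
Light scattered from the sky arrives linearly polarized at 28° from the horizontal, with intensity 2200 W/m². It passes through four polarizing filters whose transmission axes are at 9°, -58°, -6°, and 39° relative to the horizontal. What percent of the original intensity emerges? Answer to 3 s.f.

≈ 2.59%

I₁ = 2200 W/m² · cos²(19°) = 1967 W/m².
I₂ = I₁ · cos²(67°) = 1967 · 0.1527 = 300.3 W/m².
I₃ = I₂ · cos²(52°) = 300.3 · 0.379 = 113.8 W/m².
I₄ = I₃ · cos²(45°) = 113.8 · 0.5 = 56.91 W/m².
That is 2.587% of the incident intensity.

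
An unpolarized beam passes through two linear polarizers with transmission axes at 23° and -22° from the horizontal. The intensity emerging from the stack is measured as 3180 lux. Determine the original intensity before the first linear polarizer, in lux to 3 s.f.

I₀ ≈ 1.27e4 lux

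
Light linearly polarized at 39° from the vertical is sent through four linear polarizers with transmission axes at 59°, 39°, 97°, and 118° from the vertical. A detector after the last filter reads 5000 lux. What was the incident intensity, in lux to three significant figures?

By Malus's law, I₁ = I₀ cos²(59° − 39°) = I₀ cos²(20°) = 0.883 I₀.
I₂ = I₁ cos²(39° − 59°) = 0.883 I₀ · cos²(20°) = 0.7797 I₀.
I₃ = I₂ cos²(97° − 39°) = 0.7797 I₀ · cos²(58°) = 0.219 I₀.
I₄ = I₃ cos²(118° − 97°) = 0.219 I₀ · cos²(21°) = 0.1908 I₀.
So 5000 lux = 0.1908 I₀, giving I₀ = 5000/0.1908 = 2.62e+04 lux.

I₀ ≈ 2.62e4 lux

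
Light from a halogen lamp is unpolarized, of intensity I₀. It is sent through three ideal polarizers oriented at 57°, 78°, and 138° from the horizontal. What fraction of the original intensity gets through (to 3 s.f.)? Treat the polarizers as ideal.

≈ 0.109 I₀

Unpolarized light through the first polarizer → I₁ = ½ I₀, now polarized at 57°.
I₂ = I₁ cos²(78° − 57°) = 0.5 I₀ · cos²(21°) = 0.4358 I₀.
I₃ = I₂ cos²(138° − 78°) = 0.4358 I₀ · cos²(60°) = 0.1089 I₀.
Transmitted fraction = 0.1089.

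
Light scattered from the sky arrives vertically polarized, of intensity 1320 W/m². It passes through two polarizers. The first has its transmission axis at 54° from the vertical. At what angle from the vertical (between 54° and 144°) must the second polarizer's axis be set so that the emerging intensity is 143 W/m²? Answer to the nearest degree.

θ ≈ 110°

I₁ = I₀ cos²(54° − 0°) = I₀ cos²(54°) = 0.3455 I₀.
Target fraction: 143 / 1320 W/m² = 0.1083 of I₀.
Need I₂/I₀ = 0.1083, so cos²(θ − 54°) = 0.1083 / 0.3455 = 0.3136.
θ − 54° = arccos(√0.3136) = 55.9°, giving θ ≈ 54 + 55.9 = 109.9°.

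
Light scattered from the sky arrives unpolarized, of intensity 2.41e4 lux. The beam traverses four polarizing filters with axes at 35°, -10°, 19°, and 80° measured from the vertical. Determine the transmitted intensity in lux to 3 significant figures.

Unpolarized light through the first polarizer → I₁ = 2.41e4 lux/2 = 1.205e+04 lux, polarized at 35°.
I₂ = I₁ · cos²(45°) = 1.205e+04 · 0.5 = 6025 lux.
I₃ = I₂ · cos²(29°) = 6025 · 0.765 = 4609 lux.
I₄ = I₃ · cos²(61°) = 4609 · 0.235 = 1083 lux.

I ≈ 1080 lux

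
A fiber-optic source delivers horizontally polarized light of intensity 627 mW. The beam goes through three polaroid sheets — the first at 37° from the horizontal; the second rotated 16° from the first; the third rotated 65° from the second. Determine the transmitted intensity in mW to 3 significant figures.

I ≈ 66.0 mW

I₁ = 627 mW · cos²(37°) = 399.9 mW.
I₂ = I₁ · cos²(16°) = 399.9 · 0.924 = 369.5 mW.
I₃ = I₂ · cos²(65°) = 369.5 · 0.1786 = 66 mW.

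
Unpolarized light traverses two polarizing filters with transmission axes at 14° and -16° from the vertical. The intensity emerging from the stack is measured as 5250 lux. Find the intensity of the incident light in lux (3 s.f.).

Unpolarized light through the first polarizer → I₁ = ½ I₀, now polarized at 14°.
I₂ = I₁ cos²(-16° − 14°) = 0.5 I₀ · cos²(30°) = 0.375 I₀.
So 5250 lux = 0.375 I₀, giving I₀ = 5250/0.375 = 1.4e+04 lux.

I₀ ≈ 1.40e4 lux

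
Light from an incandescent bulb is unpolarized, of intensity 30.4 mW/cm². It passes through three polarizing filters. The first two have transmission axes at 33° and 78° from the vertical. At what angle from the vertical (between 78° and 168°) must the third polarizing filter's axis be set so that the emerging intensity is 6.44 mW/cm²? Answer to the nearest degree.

θ ≈ 101°

Unpolarized light through the first polarizer → I₁ = ½ I₀, now polarized at 33°.
I₂ = I₁ cos²(78° − 33°) = 0.5 I₀ · cos²(45°) = 0.25 I₀.
Target fraction: 6.44 / 30.4 mW/cm² = 0.2118 of I₀.
Need I₃/I₀ = 0.2118, so cos²(θ − 78°) = 0.2118 / 0.25 = 0.8474.
θ − 78° = arccos(√0.8474) = 23.0°, giving θ ≈ 78 + 23.0 = 101.0°.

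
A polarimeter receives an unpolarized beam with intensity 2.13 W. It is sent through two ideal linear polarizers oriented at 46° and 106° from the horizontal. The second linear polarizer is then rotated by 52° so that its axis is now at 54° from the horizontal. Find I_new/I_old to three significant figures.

Before rotation:
Unpolarized light through the first polarizer → I₁ = ½ I₀, now polarized at 46°.
I₂ = I₁ cos²(106° − 46°) = 0.5 I₀ · cos²(60°) = 0.125 I₀.
After rotation:
Unpolarized light through the first polarizer → I₁ = ½ I₀, now polarized at 46°.
I₂ = I₁ cos²(54° − 46°) = 0.5 I₀ · cos²(8°) = 0.4903 I₀.
Ratio = 0.4903 / 0.125 = 3.923.

I_new/I_old ≈ 3.92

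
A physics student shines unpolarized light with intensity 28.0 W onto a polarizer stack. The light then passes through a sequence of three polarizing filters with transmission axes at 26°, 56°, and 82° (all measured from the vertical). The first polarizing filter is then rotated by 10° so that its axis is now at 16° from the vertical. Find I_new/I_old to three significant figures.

Before rotation:
Unpolarized light through the first polarizer → I₁ = ½ I₀, now polarized at 26°.
I₂ = I₁ cos²(56° − 26°) = 0.5 I₀ · cos²(30°) = 0.375 I₀.
I₃ = I₂ cos²(82° − 56°) = 0.375 I₀ · cos²(26°) = 0.3029 I₀.
After rotation:
Unpolarized light through the first polarizer → I₁ = ½ I₀, now polarized at 16°.
I₂ = I₁ cos²(56° − 16°) = 0.5 I₀ · cos²(40°) = 0.2934 I₀.
I₃ = I₂ cos²(82° − 56°) = 0.2934 I₀ · cos²(26°) = 0.237 I₀.
Ratio = 0.237 / 0.3029 = 0.7824.

I_new/I_old ≈ 0.782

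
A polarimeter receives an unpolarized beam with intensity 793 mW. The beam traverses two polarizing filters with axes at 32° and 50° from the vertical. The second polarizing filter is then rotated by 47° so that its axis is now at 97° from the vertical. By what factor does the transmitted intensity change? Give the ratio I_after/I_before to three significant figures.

Before rotation:
Unpolarized light through the first polarizer → I₁ = ½ I₀, now polarized at 32°.
I₂ = I₁ cos²(50° − 32°) = 0.5 I₀ · cos²(18°) = 0.4523 I₀.
After rotation:
Unpolarized light through the first polarizer → I₁ = ½ I₀, now polarized at 32°.
I₂ = I₁ cos²(97° − 32°) = 0.5 I₀ · cos²(65°) = 0.0893 I₀.
Ratio = 0.0893 / 0.4523 = 0.1975.

I_new/I_old ≈ 0.197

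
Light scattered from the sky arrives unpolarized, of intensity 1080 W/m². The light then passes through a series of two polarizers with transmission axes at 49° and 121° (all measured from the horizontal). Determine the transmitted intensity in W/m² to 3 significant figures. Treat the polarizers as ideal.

Unpolarized light through the first polarizer → I₁ = 1080 W/m²/2 = 540 W/m², polarized at 49°.
I₂ = I₁ · cos²(72°) = 540 · 0.09549 = 51.57 W/m².

I ≈ 51.6 W/m²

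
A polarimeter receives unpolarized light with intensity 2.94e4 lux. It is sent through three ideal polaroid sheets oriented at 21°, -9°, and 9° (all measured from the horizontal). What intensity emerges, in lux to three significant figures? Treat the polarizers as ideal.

I ≈ 9970 lux

Unpolarized light through the first polarizer → I₁ = 2.94e4 lux/2 = 1.47e+04 lux, polarized at 21°.
I₂ = I₁ · cos²(30°) = 1.47e+04 · 0.75 = 1.103e+04 lux.
I₃ = I₂ · cos²(18°) = 1.103e+04 · 0.9045 = 9972 lux.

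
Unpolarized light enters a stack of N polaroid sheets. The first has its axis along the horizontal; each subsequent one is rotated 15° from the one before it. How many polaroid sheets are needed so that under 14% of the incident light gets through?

N = 20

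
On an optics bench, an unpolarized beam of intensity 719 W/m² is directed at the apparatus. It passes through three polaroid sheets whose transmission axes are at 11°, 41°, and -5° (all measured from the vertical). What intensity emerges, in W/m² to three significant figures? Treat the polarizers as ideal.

Unpolarized light through the first polarizer → I₁ = 719 W/m²/2 = 359.5 W/m², polarized at 11°.
I₂ = I₁ · cos²(30°) = 359.5 · 0.75 = 269.6 W/m².
I₃ = I₂ · cos²(46°) = 269.6 · 0.4826 = 130.1 W/m².

I ≈ 130 W/m²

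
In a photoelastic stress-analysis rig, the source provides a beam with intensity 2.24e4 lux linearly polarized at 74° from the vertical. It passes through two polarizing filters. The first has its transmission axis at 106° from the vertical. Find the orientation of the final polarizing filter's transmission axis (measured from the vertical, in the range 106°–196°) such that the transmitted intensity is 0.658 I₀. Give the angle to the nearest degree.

I₁ = I₀ cos²(106° − 74°) = I₀ cos²(32°) = 0.7192 I₀.
Need I₂/I₀ = 0.658, so cos²(θ − 106°) = 0.658 / 0.7192 = 0.9149.
θ − 106° = arccos(√0.9149) = 17.0°, giving θ ≈ 106 + 17.0 = 123.0°.

θ ≈ 123°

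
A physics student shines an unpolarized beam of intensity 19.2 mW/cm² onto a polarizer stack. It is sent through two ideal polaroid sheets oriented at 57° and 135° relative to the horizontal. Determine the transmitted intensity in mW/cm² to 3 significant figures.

I ≈ 0.415 mW/cm²

Unpolarized light through the first polarizer → I₁ = 19.2 mW/cm²/2 = 9.6 mW/cm², polarized at 57°.
I₂ = I₁ · cos²(78°) = 9.6 · 0.04323 = 0.415 mW/cm².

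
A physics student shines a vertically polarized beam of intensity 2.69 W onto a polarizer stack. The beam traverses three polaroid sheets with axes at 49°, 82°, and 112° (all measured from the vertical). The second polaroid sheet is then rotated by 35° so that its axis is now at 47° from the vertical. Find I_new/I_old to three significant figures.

Before rotation:
By Malus's law, I₁ = I₀ cos²(49° − 0°) = I₀ cos²(49°) = 0.4304 I₀.
I₂ = I₁ cos²(82° − 49°) = 0.4304 I₀ · cos²(33°) = 0.3027 I₀.
I₃ = I₂ cos²(112° − 82°) = 0.3027 I₀ · cos²(30°) = 0.2271 I₀.
After rotation:
I₁ = I₀ cos²(49° − 0°) = I₀ cos²(49°) = 0.4304 I₀.
I₂ = I₁ cos²(47° − 49°) = 0.4304 I₀ · cos²(2°) = 0.4299 I₀.
I₃ = I₂ cos²(112° − 47°) = 0.4299 I₀ · cos²(65°) = 0.07678 I₀.
Ratio = 0.07678 / 0.2271 = 0.3382.

I_new/I_old ≈ 0.338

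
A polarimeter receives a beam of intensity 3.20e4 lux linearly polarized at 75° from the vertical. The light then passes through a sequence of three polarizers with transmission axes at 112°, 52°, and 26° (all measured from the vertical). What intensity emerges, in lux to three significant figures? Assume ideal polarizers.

I ≈ 4120 lux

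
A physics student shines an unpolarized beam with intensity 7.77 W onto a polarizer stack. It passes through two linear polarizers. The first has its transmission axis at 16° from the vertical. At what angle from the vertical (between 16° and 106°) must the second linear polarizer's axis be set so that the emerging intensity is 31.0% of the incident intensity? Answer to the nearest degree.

Unpolarized light through the first polarizer → I₁ = ½ I₀, now polarized at 16°.
Need I₂/I₀ = 0.31, so cos²(θ − 16°) = 0.31 / 0.5 = 0.62.
θ − 16° = arccos(√0.62) = 38.1°, giving θ ≈ 16 + 38.1 = 54.1°.

θ ≈ 54°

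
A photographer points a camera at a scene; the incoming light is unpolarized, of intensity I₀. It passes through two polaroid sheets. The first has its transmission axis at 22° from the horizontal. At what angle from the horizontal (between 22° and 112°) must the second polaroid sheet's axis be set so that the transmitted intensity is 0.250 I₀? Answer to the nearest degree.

θ ≈ 67°

Unpolarized light through the first polarizer → I₁ = ½ I₀, now polarized at 22°.
Need I₂/I₀ = 0.25, so cos²(θ − 22°) = 0.25 / 0.5 = 0.5.
θ − 22° = arccos(√0.5) = 45.0°, giving θ ≈ 22 + 45.0 = 67.0°.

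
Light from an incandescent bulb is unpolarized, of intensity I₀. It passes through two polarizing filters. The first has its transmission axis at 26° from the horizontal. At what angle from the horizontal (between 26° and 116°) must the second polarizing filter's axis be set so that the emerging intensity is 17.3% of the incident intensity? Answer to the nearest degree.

θ ≈ 80°

Unpolarized light through the first polarizer → I₁ = ½ I₀, now polarized at 26°.
Need I₂/I₀ = 0.173, so cos²(θ − 26°) = 0.173 / 0.5 = 0.346.
θ − 26° = arccos(√0.346) = 54.0°, giving θ ≈ 26 + 54.0 = 80.0°.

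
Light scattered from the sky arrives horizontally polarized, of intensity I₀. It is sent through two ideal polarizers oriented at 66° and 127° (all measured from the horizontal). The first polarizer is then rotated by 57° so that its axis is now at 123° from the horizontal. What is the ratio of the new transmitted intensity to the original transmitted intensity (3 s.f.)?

Before rotation:
I₁ = I₀ cos²(66° − 0°) = I₀ cos²(66°) = 0.1654 I₀.
I₂ = I₁ cos²(127° − 66°) = 0.1654 I₀ · cos²(61°) = 0.03888 I₀.
After rotation:
I₁ = I₀ cos²(123° − 0°) = I₀ cos²(57°) = 0.2966 I₀.
I₂ = I₁ cos²(127° − 123°) = 0.2966 I₀ · cos²(4°) = 0.2952 I₀.
Ratio = 0.2952 / 0.03888 = 7.592.

I_new/I_old ≈ 7.59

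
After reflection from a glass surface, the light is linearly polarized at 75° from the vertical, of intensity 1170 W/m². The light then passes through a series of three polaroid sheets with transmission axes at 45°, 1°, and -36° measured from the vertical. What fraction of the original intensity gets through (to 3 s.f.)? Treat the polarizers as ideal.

I₁ = 1170 W/m² · cos²(30°) = 877.5 W/m².
I₂ = I₁ · cos²(44°) = 877.5 · 0.5174 = 454.1 W/m².
I₃ = I₂ · cos²(37°) = 454.1 · 0.6378 = 289.6 W/m².
Transmitted fraction = 0.2475.

I/I₀ ≈ 0.248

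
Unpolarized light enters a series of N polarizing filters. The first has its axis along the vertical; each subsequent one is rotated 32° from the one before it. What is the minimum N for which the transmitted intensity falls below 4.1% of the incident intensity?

First polarizer halves the unpolarized light: factor 1/2.
Each further stage multiplies by cos²(32°) = 0.7192.
After N polarizers: T = 0.5·0.7192^(N−1). Require T < 0.041 ⇒ N−1 > ln(0.041/0.5)/ln(0.7192) = 7.59, so N−1 ≥ 8 and N = 9.
Check: N=9 gives T = 0.03578 < 0.041; N=8 gives T = 0.04976.

N = 9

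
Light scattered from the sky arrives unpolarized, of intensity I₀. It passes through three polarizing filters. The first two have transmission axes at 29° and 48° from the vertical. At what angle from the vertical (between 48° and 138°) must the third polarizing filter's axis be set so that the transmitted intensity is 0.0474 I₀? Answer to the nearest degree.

θ ≈ 119°

Unpolarized light through the first polarizer → I₁ = ½ I₀, now polarized at 29°.
I₂ = I₁ cos²(48° − 29°) = 0.5 I₀ · cos²(19°) = 0.447 I₀.
Need I₃/I₀ = 0.0474, so cos²(θ − 48°) = 0.0474 / 0.447 = 0.106.
θ − 48° = arccos(√0.106) = 71.0°, giving θ ≈ 48 + 71.0 = 119.0°.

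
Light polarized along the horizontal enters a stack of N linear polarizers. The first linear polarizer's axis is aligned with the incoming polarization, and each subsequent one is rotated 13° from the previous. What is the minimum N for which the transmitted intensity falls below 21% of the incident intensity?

N = 32

First polarizer is aligned with the polarization: full transmission.
Each further stage multiplies by cos²(13°) = 0.9494.
After N polarizers: T = 0.9494^(N−1). Require T < 0.21 ⇒ N−1 > ln(0.21)/ln(0.9494) = 30.05, so N−1 ≥ 31 and N = 32.
Check: N=32 gives T = 0.1999 < 0.21; N=31 gives T = 0.2106.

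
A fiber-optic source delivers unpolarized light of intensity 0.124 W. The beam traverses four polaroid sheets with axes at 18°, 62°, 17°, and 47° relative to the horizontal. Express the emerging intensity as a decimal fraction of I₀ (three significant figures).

I/I₀ ≈ 0.0970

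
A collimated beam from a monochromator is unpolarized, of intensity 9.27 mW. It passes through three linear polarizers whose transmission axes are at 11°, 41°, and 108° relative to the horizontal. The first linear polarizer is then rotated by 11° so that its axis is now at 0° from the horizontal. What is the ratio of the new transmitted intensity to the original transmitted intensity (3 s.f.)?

I_new/I_old ≈ 0.759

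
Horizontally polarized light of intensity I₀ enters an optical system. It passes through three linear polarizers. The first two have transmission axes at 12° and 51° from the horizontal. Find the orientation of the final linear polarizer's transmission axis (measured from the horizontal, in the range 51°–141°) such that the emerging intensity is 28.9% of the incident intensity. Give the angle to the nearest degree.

θ ≈ 96°

I₁ = I₀ cos²(12° − 0°) = I₀ cos²(12°) = 0.9568 I₀.
I₂ = I₁ cos²(51° − 12°) = 0.9568 I₀ · cos²(39°) = 0.5778 I₀.
Need I₃/I₀ = 0.289, so cos²(θ − 51°) = 0.289 / 0.5778 = 0.5001.
θ − 51° = arccos(√0.5001) = 45.0°, giving θ ≈ 51 + 45.0 = 96.0°.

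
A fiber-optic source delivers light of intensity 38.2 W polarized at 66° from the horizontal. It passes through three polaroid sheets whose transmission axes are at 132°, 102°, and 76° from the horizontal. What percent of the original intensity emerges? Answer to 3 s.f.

By Malus's law, I₁ = 38.2 W · cos²(66°) = 6.32 W.
I₂ = I₁ · cos²(30°) = 6.32 · 0.75 = 4.74 W.
I₃ = I₂ · cos²(26°) = 4.74 · 0.8078 = 3.829 W.
That is 10.02% of the incident intensity.

≈ 10.0%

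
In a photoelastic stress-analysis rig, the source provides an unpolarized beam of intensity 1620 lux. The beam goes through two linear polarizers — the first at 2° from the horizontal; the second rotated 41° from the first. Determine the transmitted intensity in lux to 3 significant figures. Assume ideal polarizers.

Unpolarized light through the first polarizer → I₁ = 1620 lux/2 = 810 lux, polarized at 2°.
I₂ = I₁ · cos²(41°) = 810 · 0.5696 = 461.4 lux.

I ≈ 461 lux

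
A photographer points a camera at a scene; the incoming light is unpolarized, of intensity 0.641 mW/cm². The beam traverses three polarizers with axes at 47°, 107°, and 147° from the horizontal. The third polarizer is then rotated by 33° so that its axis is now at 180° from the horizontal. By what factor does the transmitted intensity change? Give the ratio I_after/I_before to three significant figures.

Before rotation:
Unpolarized light through the first polarizer → I₁ = ½ I₀, now polarized at 47°.
I₂ = I₁ cos²(107° − 47°) = 0.5 I₀ · cos²(60°) = 0.125 I₀.
I₃ = I₂ cos²(147° − 107°) = 0.125 I₀ · cos²(40°) = 0.07335 I₀.
After rotation:
Unpolarized light through the first polarizer → I₁ = ½ I₀, now polarized at 47°.
I₂ = I₁ cos²(107° − 47°) = 0.5 I₀ · cos²(60°) = 0.125 I₀.
I₃ = I₂ cos²(180° − 107°) = 0.125 I₀ · cos²(73°) = 0.01069 I₀.
Ratio = 0.01069 / 0.07335 = 0.1457.

I_new/I_old ≈ 0.146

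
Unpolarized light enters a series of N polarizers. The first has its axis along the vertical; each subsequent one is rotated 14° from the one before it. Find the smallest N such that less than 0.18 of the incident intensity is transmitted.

First polarizer halves the unpolarized light: factor 1/2.
Each further stage multiplies by cos²(14°) = 0.9415.
After N polarizers: T = 0.5·0.9415^(N−1). Require T < 0.18 ⇒ N−1 > ln(0.18/0.5)/ln(0.9415) = 16.94, so N−1 ≥ 17 and N = 18.
Check: N=18 gives T = 0.1794 < 0.18; N=17 gives T = 0.1905.

N = 18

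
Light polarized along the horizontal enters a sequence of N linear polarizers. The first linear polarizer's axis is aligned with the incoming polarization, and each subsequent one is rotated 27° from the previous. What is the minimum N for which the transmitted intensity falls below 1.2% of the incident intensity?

First polarizer is aligned with the polarization: full transmission.
Each further stage multiplies by cos²(27°) = 0.7939.
After N polarizers: T = 0.7939^(N−1). Require T < 0.012 ⇒ N−1 > ln(0.012)/ln(0.7939) = 19.16, so N−1 ≥ 20 and N = 21.
Check: N=21 gives T = 0.009891 < 0.012; N=20 gives T = 0.01246.

N = 21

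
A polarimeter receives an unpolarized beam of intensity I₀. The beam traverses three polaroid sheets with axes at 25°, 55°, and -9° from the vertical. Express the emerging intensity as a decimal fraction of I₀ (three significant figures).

≈ 0.0721 I₀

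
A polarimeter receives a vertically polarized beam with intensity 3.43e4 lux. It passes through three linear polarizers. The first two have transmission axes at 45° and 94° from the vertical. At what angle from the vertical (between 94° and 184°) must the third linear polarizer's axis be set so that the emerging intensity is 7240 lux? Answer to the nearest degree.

θ ≈ 102°

I₁ = I₀ cos²(45° − 0°) = I₀ cos²(45°) = 0.5 I₀.
I₂ = I₁ cos²(94° − 45°) = 0.5 I₀ · cos²(49°) = 0.2152 I₀.
Target fraction: 7240 / 3.43e4 lux = 0.2111 of I₀.
Need I₃/I₀ = 0.2111, so cos²(θ − 94°) = 0.2111 / 0.2152 = 0.9808.
θ − 94° = arccos(√0.9808) = 8.0°, giving θ ≈ 94 + 8.0 = 102.0°.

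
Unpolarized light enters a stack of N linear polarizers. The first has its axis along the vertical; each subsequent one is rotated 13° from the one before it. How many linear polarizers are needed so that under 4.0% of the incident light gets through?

N = 50

First polarizer halves the unpolarized light: factor 1/2.
Each further stage multiplies by cos²(13°) = 0.9494.
After N polarizers: T = 0.5·0.9494^(N−1). Require T < 0.040 ⇒ N−1 > ln(0.040/0.5)/ln(0.9494) = 48.64, so N−1 ≥ 49 and N = 50.
Check: N=50 gives T = 0.03926 < 0.040; N=49 gives T = 0.04135.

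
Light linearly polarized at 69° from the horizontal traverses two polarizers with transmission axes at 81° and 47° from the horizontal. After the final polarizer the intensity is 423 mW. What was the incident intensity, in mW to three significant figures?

By Malus's law, I₁ = I₀ cos²(81° − 69°) = I₀ cos²(12°) = 0.9568 I₀.
I₂ = I₁ cos²(47° − 81°) = 0.9568 I₀ · cos²(34°) = 0.6576 I₀.
So 423 mW = 0.6576 I₀, giving I₀ = 423/0.6576 = 643.3 mW.

I₀ ≈ 643 mW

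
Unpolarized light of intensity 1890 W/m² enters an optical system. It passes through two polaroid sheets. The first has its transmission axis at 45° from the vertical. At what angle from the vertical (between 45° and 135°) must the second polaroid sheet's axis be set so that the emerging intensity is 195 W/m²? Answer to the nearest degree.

θ ≈ 108°

Unpolarized light through the first polarizer → I₁ = ½ I₀, now polarized at 45°.
Target fraction: 195 / 1890 W/m² = 0.1032 of I₀.
Need I₂/I₀ = 0.1032, so cos²(θ − 45°) = 0.1032 / 0.5 = 0.2063.
θ − 45° = arccos(√0.2063) = 63.0°, giving θ ≈ 45 + 63.0 = 108.0°.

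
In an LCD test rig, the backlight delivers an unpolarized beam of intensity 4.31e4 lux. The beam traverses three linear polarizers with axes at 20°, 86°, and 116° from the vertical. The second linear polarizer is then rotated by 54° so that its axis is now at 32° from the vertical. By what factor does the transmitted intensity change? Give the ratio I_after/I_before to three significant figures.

Before rotation:
Unpolarized light through the first polarizer → I₁ = ½ I₀, now polarized at 20°.
I₂ = I₁ cos²(86° − 20°) = 0.5 I₀ · cos²(66°) = 0.08272 I₀.
I₃ = I₂ cos²(116° − 86°) = 0.08272 I₀ · cos²(30°) = 0.06204 I₀.
After rotation:
Unpolarized light through the first polarizer → I₁ = ½ I₀, now polarized at 20°.
I₂ = I₁ cos²(32° − 20°) = 0.5 I₀ · cos²(12°) = 0.4784 I₀.
I₃ = I₂ cos²(116° − 32°) = 0.4784 I₀ · cos²(84°) = 0.005227 I₀.
Ratio = 0.005227 / 0.06204 = 0.08425.

I_new/I_old ≈ 0.0843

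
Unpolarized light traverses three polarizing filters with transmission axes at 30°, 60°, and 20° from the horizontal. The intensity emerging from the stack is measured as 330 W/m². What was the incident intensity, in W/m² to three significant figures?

Unpolarized light through the first polarizer → I₁ = ½ I₀, now polarized at 30°.
I₂ = I₁ cos²(60° − 30°) = 0.5 I₀ · cos²(30°) = 0.375 I₀.
I₃ = I₂ cos²(20° − 60°) = 0.375 I₀ · cos²(40°) = 0.2201 I₀.
So 330 W/m² = 0.2201 I₀, giving I₀ = 330/0.2201 = 1500 W/m².

I₀ ≈ 1500 W/m²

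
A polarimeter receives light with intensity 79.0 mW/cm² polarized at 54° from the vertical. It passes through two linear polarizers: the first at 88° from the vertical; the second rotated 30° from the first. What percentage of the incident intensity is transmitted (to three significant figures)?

I₁ = 79.0 mW/cm² · cos²(34°) = 54.3 mW/cm².
I₂ = I₁ · cos²(30°) = 54.3 · 0.75 = 40.72 mW/cm².
That is 51.55% of the incident intensity.

≈ 51.5%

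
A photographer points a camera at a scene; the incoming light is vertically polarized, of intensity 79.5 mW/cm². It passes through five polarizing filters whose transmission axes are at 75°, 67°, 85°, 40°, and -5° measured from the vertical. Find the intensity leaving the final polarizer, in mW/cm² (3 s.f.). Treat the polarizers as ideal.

By Malus's law, I₁ = 79.5 mW/cm² · cos²(75°) = 5.325 mW/cm².
I₂ = I₁ · cos²(8°) = 5.325 · 0.9806 = 5.222 mW/cm².
I₃ = I₂ · cos²(18°) = 5.222 · 0.9045 = 4.724 mW/cm².
I₄ = I₃ · cos²(45°) = 4.724 · 0.5 = 2.362 mW/cm².
I₅ = I₄ · cos²(45°) = 2.362 · 0.5 = 1.181 mW/cm².

I ≈ 1.18 mW/cm²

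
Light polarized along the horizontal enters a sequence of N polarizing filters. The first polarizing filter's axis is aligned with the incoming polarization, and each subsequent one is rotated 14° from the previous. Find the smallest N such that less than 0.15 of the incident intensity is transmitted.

First polarizer is aligned with the polarization: full transmission.
Each further stage multiplies by cos²(14°) = 0.9415.
After N polarizers: T = 0.9415^(N−1). Require T < 0.15 ⇒ N−1 > ln(0.15)/ln(0.9415) = 31.46, so N−1 ≥ 32 and N = 33.
Check: N=33 gives T = 0.1452 < 0.15; N=32 gives T = 0.1542.

N = 33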